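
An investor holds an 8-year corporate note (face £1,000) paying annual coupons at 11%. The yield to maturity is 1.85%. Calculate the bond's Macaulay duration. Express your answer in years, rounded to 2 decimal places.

Periodic yield y = 0.0185. Discount each cash flow and weight by its year:
  t   CF        PV=CF/(1+0.0185)^t    t·PV
  1       110.00       108.0020       108.0020
  2       110.00       106.0402       212.0804
  3       110.00       104.1141       312.3423
  4       110.00       102.2230       408.8919
  5       110.00       100.3662       501.8310
  6       110.00        98.5432       591.2590
  7       110.00        96.7532       677.2726
  8     1,110.00       958.5940     7,668.7521
  Σ                  1,674.6359    10,480.4313
Price P = Σ PV = 1,674.6359.
Macaulay duration = Σ(t·PV) / P = 10,480.4313 / 1,674.6359 = 6.25833 years.

6.26 years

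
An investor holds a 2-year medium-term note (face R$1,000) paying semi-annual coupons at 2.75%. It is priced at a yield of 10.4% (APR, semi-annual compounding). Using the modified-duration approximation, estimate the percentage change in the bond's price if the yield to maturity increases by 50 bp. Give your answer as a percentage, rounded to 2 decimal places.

Periodic yield y = 0.052. Modified duration first:
  t   CF        PV=CF/(1+0.052)^t    t·PV
  1        13.75        13.0703        13.0703
  2        13.75        12.4243        24.8486
  3        13.75        11.8102        35.4305
  4     1,013.75       827.6904     3,310.7615
  Σ                    864.9952     3,384.1109
P = 864.9952; D_Mac = 3.91229 half-year periods = 1.95614 yrs; D_mod = 1.95614/(1+0.052) = 1.85945 yrs.
ΔP/P ≈ -D_mod · Δy = -1.85945 × (+0.005) = -0.009297 = -0.9297%.

-0.93%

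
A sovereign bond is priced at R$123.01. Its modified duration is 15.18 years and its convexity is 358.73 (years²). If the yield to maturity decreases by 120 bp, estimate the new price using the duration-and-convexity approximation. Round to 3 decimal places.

R$148.595

Duration effect: -D_mod·Δy = -15.18 × (-0.012) = +0.182160
Convexity effect: ½·C·(Δy)² = 0.5 × 358.73 × (-0.012)² = +0.02582856
ΔP/P ≈ +0.182160 + 0.02582856 = +0.20798856
New price ≈ 123.01 × (1 + 0.20798856) = 148.5946727656.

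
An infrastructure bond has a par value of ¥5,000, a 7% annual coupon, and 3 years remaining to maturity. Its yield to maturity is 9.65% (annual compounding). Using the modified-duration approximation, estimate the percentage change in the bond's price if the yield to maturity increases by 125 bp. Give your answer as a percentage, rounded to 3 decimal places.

Periodic yield y = 0.0965. Modified duration first:
  t   CF        PV=CF/(1+0.0965)^t    t·PV
  1       350.00       319.1974       319.1974
  2       350.00       291.1057       582.2115
  3     5,350.00     4,058.1479    12,174.4438
  Σ                  4,668.4511    13,075.8527
P = 4,668.4511; D_Mac = 2.80090 yrs; D_mod = 2.80090/(1+0.0965) = 2.55440 yrs.
ΔP/P ≈ -D_mod · Δy = -2.55440 × (+0.0125) = -0.031930 = -3.1930%.

-3.193%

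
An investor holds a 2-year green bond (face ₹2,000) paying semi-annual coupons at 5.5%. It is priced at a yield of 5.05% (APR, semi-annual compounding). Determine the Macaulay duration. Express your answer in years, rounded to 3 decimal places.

1.922 years

Periodic yield y = 0.02525. Discount each cash flow and weight by its period:
  t   CF        PV=CF/(1+0.02525)^t    t·PV
  1        55.00        53.6455        53.6455
  2        55.00        52.3243       104.6485
  3        55.00        51.0356       153.1068
  4     2,055.00     1,859.9134     7,439.6534
  Σ                  2,016.9187     7,751.0543
Price P = Σ PV = 2,016.9187.
Macaulay duration = Σ(t·PV) / P = 7,751.0543 / 2,016.9187 = 3.84302 half-year periods.
In years: 3.84302 / 2 = 1.92151 years.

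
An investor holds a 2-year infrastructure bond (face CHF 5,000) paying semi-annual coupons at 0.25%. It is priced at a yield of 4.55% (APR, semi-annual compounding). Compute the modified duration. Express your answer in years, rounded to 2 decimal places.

Periodic yield y = 0.02275. First find Macaulay duration:
  t   CF        PV=CF/(1+0.02275)^t    t·PV
  1         6.25         6.1110         6.1110
  2         6.25         5.9750        11.9501
  3         6.25         5.8421        17.5264
  4     5,006.25     4,575.4581    18,301.8323
  Σ                  4,593.3862    18,337.4198
P = 4,593.3862; Macaulay duration = 18,337.4198 / 4,593.3862 = 3.99214 half-year periods = 1.99607 years.
Modified duration = D_Mac / (1 + y) = 1.99607 / 1.02275 = 1.95167 years.

1.95 years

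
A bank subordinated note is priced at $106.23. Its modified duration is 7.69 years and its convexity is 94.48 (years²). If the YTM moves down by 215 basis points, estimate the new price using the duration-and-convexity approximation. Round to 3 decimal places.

$126.113

Duration effect: -D_mod·Δy = -7.69 × (-0.0215) = +0.165335
Convexity effect: ½·C·(Δy)² = 0.5 × 94.48 × (-0.0215)² = +0.02183669
ΔP/P ≈ +0.165335 + 0.02183669 = +0.18717169
New price ≈ 106.23 × (1 + 0.18717169) = 126.1132486287.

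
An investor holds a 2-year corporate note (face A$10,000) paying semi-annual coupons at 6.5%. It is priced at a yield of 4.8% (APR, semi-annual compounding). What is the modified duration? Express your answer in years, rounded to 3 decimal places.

1.864 years

Periodic yield y = 0.024. First find Macaulay duration:
  t   CF        PV=CF/(1+0.024)^t    t·PV
  1       325.00       317.3828       317.3828
  2       325.00       309.9442       619.8883
  3       325.00       302.6798       908.0395
  4    10,325.00     9,390.5328    37,562.1312
  Σ                 10,320.5396    39,407.4418
P = 10,320.5396; Macaulay duration = 39,407.4418 / 10,320.5396 = 3.81835 half-year periods = 1.90918 years.
Modified duration = D_Mac / (1 + y) = 1.90918 / 1.024 = 1.86443 years.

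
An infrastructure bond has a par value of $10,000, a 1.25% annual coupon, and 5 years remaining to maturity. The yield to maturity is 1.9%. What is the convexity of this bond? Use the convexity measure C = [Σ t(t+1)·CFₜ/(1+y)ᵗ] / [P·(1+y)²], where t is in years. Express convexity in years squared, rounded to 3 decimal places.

With y = 0.019:
  t   CF        PV=CF/(1+0.019)^t    t·PV        t(t+1)·PV
  1       125.00       122.6693       122.6693         245.3386
  2       125.00       120.3820       240.7641         722.2922
  3       125.00       118.1374       354.4122       1,417.6490
  4       125.00       115.9347       463.7386       2,318.6931
  5    10,125.00     9,215.6105    46,078.0526     276,468.3156
  Σ                  9,692.7339    47,259.6368     281,172.2884
P = 9,692.7339.
Convexity = Σ t(t+1)·PV / [P·(1+y)²] = 281,172.2884 / (9,692.7339 × 1.038361) = 27.93688.

27.937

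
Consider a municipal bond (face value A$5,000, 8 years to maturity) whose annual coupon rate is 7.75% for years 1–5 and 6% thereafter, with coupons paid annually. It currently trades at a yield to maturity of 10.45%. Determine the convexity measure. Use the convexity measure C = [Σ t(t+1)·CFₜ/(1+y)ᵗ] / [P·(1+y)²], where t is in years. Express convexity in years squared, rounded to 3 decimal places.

With y = 0.1045:
  t   CF        PV=CF/(1+0.1045)^t    t·PV        t(t+1)·PV
  1       387.50       350.8375       350.8375         701.6750
  2       387.50       317.6437       635.2874       1,905.8623
  3       387.50       287.5905       862.7715       3,451.0861
  4       387.50       260.3807     1,041.5229       5,207.6144
  5       387.50       235.7453     1,178.7267       7,072.3600
  6       300.00       165.2445       991.4668       6,940.2677
  7       300.00       149.6102     1,047.2714       8,378.1714
  8     5,300.00     2,393.0408    19,144.3266     172,298.9395
  Σ                  4,160.0933    25,252.2108     205,955.9764
P = 4,160.0933.
Convexity = Σ t(t+1)·PV / [P·(1+y)²] = 205,955.9764 / (4,160.0933 × 1.219920) = 40.58260.

40.583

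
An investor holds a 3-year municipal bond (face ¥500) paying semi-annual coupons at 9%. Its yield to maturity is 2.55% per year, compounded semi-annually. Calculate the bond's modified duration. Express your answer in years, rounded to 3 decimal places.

2.689 years

Periodic yield y = 0.01275. First find Macaulay duration:
  t   CF        PV=CF/(1+0.01275)^t    t·PV
  1        22.50        22.2167        22.2167
  2        22.50        21.9370        43.8741
  3        22.50        21.6609        64.9826
  4        22.50        21.3882        85.5527
  5        22.50        21.1189       105.5945
  6       522.50       484.2535     2,905.5211
  Σ                    592.5752     3,227.7417
P = 592.5752; Macaulay duration = 3,227.7417 / 592.5752 = 5.44697 half-year periods = 2.72349 years.
Modified duration = D_Mac / (1 + y) = 2.72349 / 1.01275 = 2.68920 years.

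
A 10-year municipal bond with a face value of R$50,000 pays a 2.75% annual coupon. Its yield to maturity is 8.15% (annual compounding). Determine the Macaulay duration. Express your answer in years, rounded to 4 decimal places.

8.5283 years

Periodic yield y = 0.0815. Discount each cash flow and weight by its year:
  t   CF        PV=CF/(1+0.0815)^t    t·PV
  1     1,375.00     1,271.3823     1,271.3823
  2     1,375.00     1,175.5731     2,351.1463
  3     1,375.00     1,086.9839     3,260.9518
  4     1,375.00     1,005.0707     4,020.2827
  5     1,375.00       929.3303     4,646.6513
  6     1,375.00       859.2975     5,155.7851
  7     1,375.00       794.5423     5,561.7962
  8     1,375.00       734.6670     5,877.3357
  9     1,375.00       679.3037     6,113.7334
  10   51,375.00    23,468.5683   234,685.6835
  Σ                 32,004.7192   272,944.7482
Price P = Σ PV = 32,004.7192.
Macaulay duration = Σ(t·PV) / P = 272,944.7482 / 32,004.7192 = 8.52827 years.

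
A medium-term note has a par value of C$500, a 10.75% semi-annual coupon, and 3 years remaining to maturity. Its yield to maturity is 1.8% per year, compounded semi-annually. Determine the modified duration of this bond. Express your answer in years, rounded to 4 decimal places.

Periodic yield y = 0.009. First find Macaulay duration:
  t   CF        PV=CF/(1+0.009)^t    t·PV
  1       26.875        26.6353        26.6353
  2       26.875        26.3977        52.7954
  3       26.875        26.1622        78.4867
  4       26.875        25.9289       103.7155
  5       26.875        25.6976       128.4880
  6      526.875       499.2989     2,995.7933
  Σ                    630.1206     3,385.9143
P = 630.1206; Macaulay duration = 3,385.9143 / 630.1206 = 5.37344 half-year periods = 2.68672 years.
Modified duration = D_Mac / (1 + y) = 2.68672 / 1.009 = 2.66275 years.

2.6628 years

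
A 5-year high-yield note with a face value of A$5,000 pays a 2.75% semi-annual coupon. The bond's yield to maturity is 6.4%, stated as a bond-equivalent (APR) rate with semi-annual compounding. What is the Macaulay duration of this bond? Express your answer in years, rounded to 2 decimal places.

4.67 years

Periodic yield y = 0.032. Discount each cash flow and weight by its period:
  t   CF        PV=CF/(1+0.032)^t    t·PV
  1        68.75        66.6182        66.6182
  2        68.75        64.5525       129.1051
  3        68.75        62.5509       187.6527
  4        68.75        60.6113       242.4454
  5        68.75        58.7319       293.6596
  6        68.75        56.9108       341.4647
  7        68.75        55.1461       386.0227
  8        68.75        53.4361       427.4892
  9        68.75        51.7792       466.0129
  10    5,068.75     3,699.1667    36,991.6666
  Σ                  4,229.5038    39,532.1371
Price P = Σ PV = 4,229.5038.
Macaulay duration = Σ(t·PV) / P = 39,532.1371 / 4,229.5038 = 9.34676 half-year periods.
In years: 9.34676 / 2 = 4.67338 years.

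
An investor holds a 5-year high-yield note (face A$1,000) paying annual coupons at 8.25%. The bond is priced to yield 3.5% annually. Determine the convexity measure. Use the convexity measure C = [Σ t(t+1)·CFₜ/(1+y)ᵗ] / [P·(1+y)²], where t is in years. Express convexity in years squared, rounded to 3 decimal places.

With y = 0.035:
  t   CF        PV=CF/(1+0.035)^t    t·PV        t(t+1)·PV
  1        82.50        79.7101        79.7101         159.4203
  2        82.50        77.0146       154.0293         462.0878
  3        82.50        74.4103       223.2308         892.9233
  4        82.50        71.8940       287.5759       1,437.8797
  5     1,082.50       911.4360     4,557.1798      27,343.0786
  Σ                  1,214.4650     5,301.7259      30,295.3896
P = 1,214.4650.
Convexity = Σ t(t+1)·PV / [P·(1+y)²] = 30,295.3896 / (1,214.4650 × 1.071225) = 23.28686.

23.287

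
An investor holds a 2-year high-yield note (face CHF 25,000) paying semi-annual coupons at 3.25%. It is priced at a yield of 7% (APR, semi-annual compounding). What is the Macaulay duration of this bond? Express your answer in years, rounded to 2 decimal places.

Periodic yield y = 0.035. Discount each cash flow and weight by its period:
  t   CF        PV=CF/(1+0.035)^t    t·PV
  1       406.25       392.5121       392.5121
  2       406.25       379.2387       758.4774
  3       406.25       366.4142     1,099.2427
  4    25,406.25    22,140.0791    88,560.3164
  Σ                 23,278.2441    90,810.5486
Price P = Σ PV = 23,278.2441.
Macaulay duration = Σ(t·PV) / P = 90,810.5486 / 23,278.2441 = 3.90109 half-year periods.
In years: 3.90109 / 2 = 1.95055 years.

1.95 years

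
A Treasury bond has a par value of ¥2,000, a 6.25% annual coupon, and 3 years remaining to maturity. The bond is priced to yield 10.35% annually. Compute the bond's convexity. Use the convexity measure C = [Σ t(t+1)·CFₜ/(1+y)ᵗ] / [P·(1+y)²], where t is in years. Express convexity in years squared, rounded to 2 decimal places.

With y = 0.1035:
  t   CF        PV=CF/(1+0.1035)^t    t·PV        t(t+1)·PV
  1       125.00       113.2759       113.2759         226.5519
  2       125.00       102.6515       205.3030         615.9091
  3     2,125.00     1,581.4007     4,744.2020      18,976.8082
  Σ                  1,797.3281     5,062.7810      19,819.2691
P = 1,797.3281.
Convexity = Σ t(t+1)·PV / [P·(1+y)²] = 19,819.2691 / (1,797.3281 × 1.217712) = 9.05557.

9.06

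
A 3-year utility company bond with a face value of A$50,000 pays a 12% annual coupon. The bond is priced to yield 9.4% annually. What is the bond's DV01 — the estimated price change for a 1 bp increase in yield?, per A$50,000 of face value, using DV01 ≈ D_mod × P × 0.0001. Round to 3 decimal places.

Periodic yield y = 0.094.
  t   CF        PV=CF/(1+0.094)^t    t·PV
  1     6,000.00     5,484.4607     5,484.4607
  2     6,000.00     5,013.2182    10,026.4364
  3    56,000.00    42,769.6859   128,309.0578
  Σ                 53,267.3648   143,819.9548
P = 53,267.3648; D_Mac = 2.69996 yrs; D_mod = 2.46797 yrs.
DV01 ≈ 2.46797 × 53,267.3648 × 0.0001 = 13.146248.

A$13.146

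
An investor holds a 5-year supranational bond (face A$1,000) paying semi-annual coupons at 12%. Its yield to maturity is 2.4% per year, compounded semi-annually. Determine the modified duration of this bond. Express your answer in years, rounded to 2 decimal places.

Periodic yield y = 0.012. First find Macaulay duration:
  t   CF        PV=CF/(1+0.012)^t    t·PV
  1        60.00        59.2885        59.2885
  2        60.00        58.5855       117.1710
  3        60.00        57.8908       173.6725
  4        60.00        57.2044       228.8175
  5        60.00        56.5261       282.6303
  6        60.00        55.8558       335.1347
  7        60.00        55.1935       386.3543
  8        60.00        54.5390       436.3120
  9        60.00        53.8923       485.0306
  10    1,060.00       940.8074     9,408.0743
  Σ                  1,449.7833    11,912.4857
P = 1,449.7833; Macaulay duration = 11,912.4857 / 1,449.7833 = 8.21674 half-year periods = 4.10837 years.
Modified duration = D_Mac / (1 + y) = 4.10837 / 1.012 = 4.05965 years.

4.06 years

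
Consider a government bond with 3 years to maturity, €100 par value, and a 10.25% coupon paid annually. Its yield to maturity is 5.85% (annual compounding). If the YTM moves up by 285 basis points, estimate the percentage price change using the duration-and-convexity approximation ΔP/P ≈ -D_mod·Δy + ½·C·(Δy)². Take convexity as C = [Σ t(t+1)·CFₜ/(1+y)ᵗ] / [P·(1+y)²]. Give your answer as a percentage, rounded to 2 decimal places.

With y = 0.0585:
  t   CF        PV=CF/(1+0.0585)^t    t·PV        t(t+1)·PV
  1        10.25         9.6835         9.6835          19.3670
  2        10.25         9.1483        18.2967          54.8900
  3       110.25        92.9621       278.8864       1,115.5454
  Σ                    111.7940       306.8665       1,189.8025
P = 111.7940; D_Mac = 2.74493 yrs; D_mod = 2.59323 yrs; C = 9.49893.
Duration effect: -2.59323 × (+0.0285) = -0.073907
Convexity effect: 0.5 × 9.49893 × (0.0285)² = +0.0038578
ΔP/P ≈ -0.073907 + 0.0038578 = -0.070049 = -7.0049%.

-7.00%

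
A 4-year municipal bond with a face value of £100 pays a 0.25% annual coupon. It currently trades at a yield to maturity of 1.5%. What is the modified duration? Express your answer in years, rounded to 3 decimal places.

Periodic yield y = 0.015. First find Macaulay duration:
  t   CF        PV=CF/(1+0.015)^t    t·PV
  1         0.25         0.2463         0.2463
  2         0.25         0.2427         0.4853
  3         0.25         0.2391         0.7172
  4       100.25        94.4540       377.8159
  Σ                     95.1820       379.2648
P = 95.1820; Macaulay duration = 379.2648 / 95.1820 = 3.98463 years.
Modified duration = D_Mac / (1 + y) = 3.98463 / 1.015 = 3.92574 years.

3.926 years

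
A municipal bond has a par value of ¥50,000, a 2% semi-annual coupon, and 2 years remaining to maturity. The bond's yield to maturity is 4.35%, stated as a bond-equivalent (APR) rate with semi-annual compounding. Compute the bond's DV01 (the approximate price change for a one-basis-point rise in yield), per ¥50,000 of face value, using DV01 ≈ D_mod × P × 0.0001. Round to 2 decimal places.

¥9.21

Periodic yield y = 0.02175.
  t   CF        PV=CF/(1+0.02175)^t    t·PV
  1       500.00       489.3565       489.3565
  2       500.00       478.9396       957.8791
  3       500.00       468.7444     1,406.2331
  4    50,500.00    46,335.3868   185,341.5471
  Σ                 47,772.4272   188,195.0158
P = 47,772.4272; D_Mac = 3.93941 half-year periods = 1.96970 yrs; D_mod = 1.92777 yrs.
DV01 ≈ 1.92777 × 47,772.4272 × 0.0001 = 9.209445.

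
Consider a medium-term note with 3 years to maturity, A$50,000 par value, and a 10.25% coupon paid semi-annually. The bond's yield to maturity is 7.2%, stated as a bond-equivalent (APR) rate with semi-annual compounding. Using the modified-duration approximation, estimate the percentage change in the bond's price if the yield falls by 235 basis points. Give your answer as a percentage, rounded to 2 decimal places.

Periodic yield y = 0.036. Modified duration first:
  t   CF        PV=CF/(1+0.036)^t    t·PV
  1     2,562.50     2,473.4556     2,473.4556
  2     2,562.50     2,387.5054     4,775.0108
  3     2,562.50     2,304.5419     6,913.6257
  4     2,562.50     2,224.4613     8,897.8452
  5     2,562.50     2,147.1634    10,735.8170
  6    52,562.50    42,512.5818   255,075.4909
  Σ                 54,049.7094   288,871.2451
P = 54,049.7094; D_Mac = 5.34455 half-year periods = 2.67227 yrs; D_mod = 2.67227/(1+0.036) = 2.57941 yrs.
ΔP/P ≈ -D_mod · Δy = -2.57941 × (-0.0235) = +0.060616 = +6.0616%.

+6.06%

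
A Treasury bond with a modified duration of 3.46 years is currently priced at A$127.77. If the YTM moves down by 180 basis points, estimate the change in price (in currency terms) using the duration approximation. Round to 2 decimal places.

Duration approximation: ΔP/P ≈ -D_mod · Δy = -3.46 × (-0.018) = +0.062280.
ΔP ≈ 127.77 × (+0.062280) = +7.9575156.

+A$7.96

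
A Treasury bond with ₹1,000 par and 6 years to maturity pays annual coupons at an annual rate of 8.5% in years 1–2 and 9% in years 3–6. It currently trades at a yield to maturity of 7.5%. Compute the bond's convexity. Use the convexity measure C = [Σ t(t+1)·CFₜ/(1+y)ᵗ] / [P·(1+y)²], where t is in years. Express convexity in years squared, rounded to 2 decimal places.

28.01

With y = 0.075:
  t   CF        PV=CF/(1+0.075)^t    t·PV        t(t+1)·PV
  1        85.00        79.0698        79.0698         158.1395
  2        85.00        73.5533       147.1065         441.3196
  3        90.00        72.4465       217.3394         869.3574
  4        90.00        67.3920       269.5682       1,347.8410
  5        90.00        62.6903       313.4514       1,880.7083
  6     1,090.00       706.2781     4,237.6683      29,663.6783
  Σ                  1,061.4299     5,264.2036      34,361.0442
P = 1,061.4299.
Convexity = Σ t(t+1)·PV / [P·(1+y)²] = 34,361.0442 / (1,061.4299 × 1.155625) = 28.01290.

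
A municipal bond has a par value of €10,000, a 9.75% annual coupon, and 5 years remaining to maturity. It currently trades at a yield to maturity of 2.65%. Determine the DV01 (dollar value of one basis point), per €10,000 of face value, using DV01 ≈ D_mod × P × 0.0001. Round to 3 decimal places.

€5.569

Periodic yield y = 0.0265.
  t   CF        PV=CF/(1+0.0265)^t    t·PV
  1       975.00       949.8295       949.8295
  2       975.00       925.3088     1,850.6177
  3       975.00       901.4212     2,704.2635
  4       975.00       878.1502     3,512.6008
  5    10,975.00     9,629.6335    48,148.1677
  Σ                 13,284.3433    57,165.4792
P = 13,284.3433; D_Mac = 4.30322 yrs; D_mod = 4.19213 yrs.
DV01 ≈ 4.19213 × 13,284.3433 × 0.0001 = 5.568970.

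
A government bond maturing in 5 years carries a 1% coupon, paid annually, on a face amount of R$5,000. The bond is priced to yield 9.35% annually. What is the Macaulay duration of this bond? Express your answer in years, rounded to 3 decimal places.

Periodic yield y = 0.0935. Discount each cash flow and weight by its year:
  t   CF        PV=CF/(1+0.0935)^t    t·PV
  1        50.00        45.7247        45.7247
  2        50.00        41.8150        83.6301
  3        50.00        38.2396       114.7189
  4        50.00        34.9699       139.8797
  5     5,050.00     3,229.9622    16,149.8111
  Σ                  3,390.7115    16,533.7645
Price P = Σ PV = 3,390.7115.
Macaulay duration = Σ(t·PV) / P = 16,533.7645 / 3,390.7115 = 4.87619 years.

4.876 years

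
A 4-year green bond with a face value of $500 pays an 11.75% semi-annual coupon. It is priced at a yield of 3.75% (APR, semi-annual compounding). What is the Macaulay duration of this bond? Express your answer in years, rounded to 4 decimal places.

Periodic yield y = 0.01875. Discount each cash flow and weight by its period:
  t   CF        PV=CF/(1+0.01875)^t    t·PV
  1       29.375        28.8344        28.8344
  2       29.375        28.3037        56.6073
  3       29.375        27.7827        83.3482
  4       29.375        27.2714       109.0856
  5       29.375        26.7695       133.8473
  6       29.375        26.2768       157.6607
  7       29.375        25.7932       180.5521
  8      529.375       456.2706     3,650.1645
  Σ                    647.3021     4,400.1001
Price P = Σ PV = 647.3021.
Macaulay duration = Σ(t·PV) / P = 4,400.1001 / 647.3021 = 6.79760 half-year periods.
In years: 6.79760 / 2 = 3.39880 years.

3.3988 years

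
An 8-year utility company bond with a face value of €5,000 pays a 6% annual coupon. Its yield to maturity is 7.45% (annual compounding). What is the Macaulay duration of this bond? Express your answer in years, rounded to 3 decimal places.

6.509 years

Periodic yield y = 0.0745. Discount each cash flow and weight by its year:
  t   CF        PV=CF/(1+0.0745)^t    t·PV
  1       300.00       279.1996       279.1996
  2       300.00       259.8414       519.6829
  3       300.00       241.8254       725.4763
  4       300.00       225.0586       900.2343
  5       300.00       209.4542     1,047.2712
  6       300.00       194.9318     1,169.5909
  7       300.00       181.4163     1,269.9141
  8     5,300.00     2,982.8026    23,862.4207
  Σ                  4,574.5300    29,773.7901
Price P = Σ PV = 4,574.5300.
Macaulay duration = Σ(t·PV) / P = 29,773.7901 / 4,574.5300 = 6.50860 years.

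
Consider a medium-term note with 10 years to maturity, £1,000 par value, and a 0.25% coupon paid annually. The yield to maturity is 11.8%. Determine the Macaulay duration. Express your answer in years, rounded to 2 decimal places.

9.78 years

Periodic yield y = 0.118. Discount each cash flow and weight by its year:
  t   CF        PV=CF/(1+0.118)^t    t·PV
  1         2.50         2.2361         2.2361
  2         2.50         2.0001         4.0002
  3         2.50         1.7890         5.3671
  4         2.50         1.6002         6.4008
  5         2.50         1.4313         7.1565
  6         2.50         1.2802         7.6814
  7         2.50         1.1451         8.0158
  8         2.50         1.0242         8.1940
  9         2.50         0.9161         8.2453
  10    1,002.50       328.5991     3,285.9908
  Σ                    342.0216     3,343.2880
Price P = Σ PV = 342.0216.
Macaulay duration = Σ(t·PV) / P = 3,343.2880 / 342.0216 = 9.77508 years.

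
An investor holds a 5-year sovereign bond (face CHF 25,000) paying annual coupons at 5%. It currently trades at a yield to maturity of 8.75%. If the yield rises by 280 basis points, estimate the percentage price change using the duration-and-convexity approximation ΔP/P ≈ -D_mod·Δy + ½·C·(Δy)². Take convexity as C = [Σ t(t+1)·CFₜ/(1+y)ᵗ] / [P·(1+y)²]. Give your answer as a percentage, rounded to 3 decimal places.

-10.729%

With y = 0.0875:
  t   CF        PV=CF/(1+0.0875)^t    t·PV        t(t+1)·PV
  1     1,250.00     1,149.4253     1,149.4253       2,298.8506
  2     1,250.00     1,056.9428     2,113.8856       6,341.6568
  3     1,250.00       971.9014     2,915.7043      11,662.8170
  4     1,250.00       893.7025     3,574.8098      17,874.0491
  5    26,250.00    17,257.7026    86,288.5128     517,731.0769
  Σ                 21,329.6745    96,042.3378     555,908.4503
P = 21,329.6745; D_Mac = 4.50276 yrs; D_mod = 4.14047 yrs; C = 22.03741.
Duration effect: -4.14047 × (+0.028) = -0.115933
Convexity effect: 0.5 × 22.03741 × (0.028)² = +0.0086387
ΔP/P ≈ -0.115933 + 0.0086387 = -0.107294 = -10.7294%.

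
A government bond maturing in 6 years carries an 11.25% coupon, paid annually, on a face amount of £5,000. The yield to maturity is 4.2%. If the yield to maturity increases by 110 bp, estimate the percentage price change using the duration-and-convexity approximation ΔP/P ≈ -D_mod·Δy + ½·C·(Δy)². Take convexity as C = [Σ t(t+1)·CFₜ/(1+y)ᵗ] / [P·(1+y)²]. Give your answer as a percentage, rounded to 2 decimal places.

-4.97%

With y = 0.042:
  t   CF        PV=CF/(1+0.042)^t    t·PV        t(t+1)·PV
  1       562.50       539.8273       539.8273       1,079.6545
  2       562.50       518.0684     1,036.1368       3,108.4103
  3       562.50       497.1865     1,491.5596       5,966.2386
  4       562.50       477.1464     1,908.5856       9,542.9280
  5       562.50       457.9140     2,289.5701      13,737.4203
  6     5,562.50     4,345.7397    26,074.4382     182,521.0677
  Σ                  6,835.8823    33,340.1176     215,955.7194
P = 6,835.8823; D_Mac = 4.87722 yrs; D_mod = 4.68064 yrs; C = 29.09609.
Duration effect: -4.68064 × (+0.011) = -0.051487
Convexity effect: 0.5 × 29.09609 × (0.011)² = +0.0017603
ΔP/P ≈ -0.051487 + 0.0017603 = -0.049727 = -4.9727%.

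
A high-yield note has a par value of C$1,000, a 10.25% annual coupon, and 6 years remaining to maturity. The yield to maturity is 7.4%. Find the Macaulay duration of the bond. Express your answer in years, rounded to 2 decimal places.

Periodic yield y = 0.074. Discount each cash flow and weight by its year:
  t   CF        PV=CF/(1+0.074)^t    t·PV
  1       102.50        95.4376        95.4376
  2       102.50        88.8618       177.7237
  3       102.50        82.7391       248.2174
  4       102.50        77.0383       308.1532
  5       102.50        71.7303       358.6513
  6     1,102.50       718.3778     4,310.2669
  Σ                  1,134.1850     5,498.4502
Price P = Σ PV = 1,134.1850.
Macaulay duration = Σ(t·PV) / P = 5,498.4502 / 1,134.1850 = 4.84793 years.

4.85 years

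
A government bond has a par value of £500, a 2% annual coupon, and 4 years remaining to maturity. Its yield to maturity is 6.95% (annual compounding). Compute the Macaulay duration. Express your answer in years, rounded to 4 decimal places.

3.8709 years

Periodic yield y = 0.0695. Discount each cash flow and weight by its year:
  t   CF        PV=CF/(1+0.0695)^t    t·PV
  1        10.00         9.3502         9.3502
  2        10.00         8.7426        17.4851
  3        10.00         8.1744        24.5233
  4       510.00       389.8047     1,559.2186
  Σ                    416.0718     1,610.5772
Price P = Σ PV = 416.0718.
Macaulay duration = Σ(t·PV) / P = 1,610.5772 / 416.0718 = 3.87091 years.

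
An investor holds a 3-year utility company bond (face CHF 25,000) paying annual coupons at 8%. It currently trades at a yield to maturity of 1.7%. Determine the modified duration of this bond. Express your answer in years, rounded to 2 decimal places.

Periodic yield y = 0.017. First find Macaulay duration:
  t   CF        PV=CF/(1+0.017)^t    t·PV
  1     2,000.00     1,966.5683     1,966.5683
  2     2,000.00     1,933.6955     3,867.3910
  3    27,000.00    25,668.5245    77,005.5736
  Σ                 29,568.7884    82,839.5330
P = 29,568.7884; Macaulay duration = 82,839.5330 / 29,568.7884 = 2.80159 years.
Modified duration = D_Mac / (1 + y) = 2.80159 / 1.017 = 2.75476 years.

2.75 years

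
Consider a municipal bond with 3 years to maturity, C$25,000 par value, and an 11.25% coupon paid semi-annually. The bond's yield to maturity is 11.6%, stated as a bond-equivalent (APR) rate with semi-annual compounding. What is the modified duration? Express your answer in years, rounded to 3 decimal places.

Periodic yield y = 0.058. First find Macaulay duration:
  t   CF        PV=CF/(1+0.058)^t    t·PV
  1     1,406.25     1,329.1588     1,329.1588
  2     1,406.25     1,256.2938     2,512.5875
  3     1,406.25     1,187.4232     3,562.2696
  4     1,406.25     1,122.3282     4,489.3127
  5     1,406.25     1,060.8017     5,304.0084
  6    26,406.25    18,827.5030   112,965.0177
  Σ                 24,783.5086   130,162.3547
P = 24,783.5086; Macaulay duration = 130,162.3547 / 24,783.5086 = 5.25197 half-year periods = 2.62599 years.
Modified duration = D_Mac / (1 + y) = 2.62599 / 1.058 = 2.48203 years.

2.482 years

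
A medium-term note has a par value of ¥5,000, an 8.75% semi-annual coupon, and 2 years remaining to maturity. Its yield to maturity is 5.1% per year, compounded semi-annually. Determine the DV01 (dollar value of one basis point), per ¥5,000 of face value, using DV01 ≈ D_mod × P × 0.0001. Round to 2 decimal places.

¥0.98

Periodic yield y = 0.0255.
  t   CF        PV=CF/(1+0.0255)^t    t·PV
  1       218.75       213.3106       213.3106
  2       218.75       208.0064       416.0128
  3       218.75       202.8341       608.5024
  4     5,218.75     4,718.7159    18,874.8638
  Σ                  5,342.8671    20,112.6896
P = 5,342.8671; D_Mac = 3.76440 half-year periods = 1.88220 yrs; D_mod = 1.83540 yrs.
DV01 ≈ 1.83540 × 5,342.8671 × 0.0001 = 0.980628.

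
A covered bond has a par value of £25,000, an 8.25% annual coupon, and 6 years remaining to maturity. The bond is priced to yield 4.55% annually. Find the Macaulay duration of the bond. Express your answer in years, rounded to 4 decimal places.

Periodic yield y = 0.0455. Discount each cash flow and weight by its year:
  t   CF        PV=CF/(1+0.0455)^t    t·PV
  1     2,062.50     1,972.7403     1,972.7403
  2     2,062.50     1,886.8870     3,773.7739
  3     2,062.50     1,804.7699     5,414.3098
  4     2,062.50     1,726.2266     6,904.9065
  5     2,062.50     1,651.1015     8,255.5075
  6    27,062.50    20,721.6193   124,329.7159
  Σ                 29,763.3446   150,650.9538
Price P = Σ PV = 29,763.3446.
Macaulay duration = Σ(t·PV) / P = 150,650.9538 / 29,763.3446 = 5.06163 years.

5.0616 years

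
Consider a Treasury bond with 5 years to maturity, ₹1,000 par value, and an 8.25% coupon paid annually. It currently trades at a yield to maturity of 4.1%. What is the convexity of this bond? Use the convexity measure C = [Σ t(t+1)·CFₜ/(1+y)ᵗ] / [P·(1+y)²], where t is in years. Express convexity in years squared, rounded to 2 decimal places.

With y = 0.041:
  t   CF        PV=CF/(1+0.041)^t    t·PV        t(t+1)·PV
  1        82.50        79.2507        79.2507         158.5014
  2        82.50        76.1294       152.2588         456.7765
  3        82.50        73.1310       219.3931         877.5725
  4        82.50        70.2508       281.0030       1,405.0152
  5     1,082.50       885.4708     4,427.3541      26,564.1248
  Σ                  1,184.2328     5,159.2599      29,461.9905
P = 1,184.2328.
Convexity = Σ t(t+1)·PV / [P·(1+y)²] = 29,461.9905 / (1,184.2328 × 1.083681) = 22.95745.

22.96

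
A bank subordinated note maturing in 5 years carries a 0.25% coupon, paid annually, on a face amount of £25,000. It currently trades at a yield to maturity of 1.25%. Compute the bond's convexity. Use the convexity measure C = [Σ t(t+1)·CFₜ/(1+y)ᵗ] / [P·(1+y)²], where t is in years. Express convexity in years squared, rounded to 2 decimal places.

29.06

With y = 0.0125:
  t   CF        PV=CF/(1+0.0125)^t    t·PV        t(t+1)·PV
  1        62.50        61.7284        61.7284         123.4568
  2        62.50        60.9663       121.9326         365.7979
  3        62.50        60.2136       180.6409         722.5637
  4        62.50        59.4703       237.8811       1,189.4053
  5    25,062.50    23,553.1626   117,765.8131     706,594.8784
  Σ                 23,795.5412   118,367.9961     708,996.1022
P = 23,795.5412.
Convexity = Σ t(t+1)·PV / [P·(1+y)²] = 708,996.1022 / (23,795.5412 × 1.025156) = 29.06419.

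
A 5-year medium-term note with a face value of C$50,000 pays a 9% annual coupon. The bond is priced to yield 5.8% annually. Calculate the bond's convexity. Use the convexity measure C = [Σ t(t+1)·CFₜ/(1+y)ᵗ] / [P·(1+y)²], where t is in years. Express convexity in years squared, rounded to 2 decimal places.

21.77

With y = 0.058:
  t   CF        PV=CF/(1+0.058)^t    t·PV        t(t+1)·PV
  1     4,500.00     4,253.3081     4,253.3081       8,506.6163
  2     4,500.00     4,020.1400     8,040.2800      24,120.8400
  3     4,500.00     3,799.7543    11,399.2628      45,597.0511
  4     4,500.00     3,591.4502    14,365.8006      71,829.0030
  5    54,500.00    41,111.9583   205,559.7913   1,233,358.7479
  Σ                 56,776.6108   243,618.4429   1,383,412.2584
P = 56,776.6108.
Convexity = Σ t(t+1)·PV / [P·(1+y)²] = 1,383,412.2584 / (56,776.6108 × 1.119364) = 21.76761.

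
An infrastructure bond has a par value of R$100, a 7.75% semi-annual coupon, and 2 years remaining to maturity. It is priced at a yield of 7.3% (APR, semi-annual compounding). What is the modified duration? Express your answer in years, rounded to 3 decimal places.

1.825 years

Periodic yield y = 0.0365. First find Macaulay duration:
  t   CF        PV=CF/(1+0.0365)^t    t·PV
  1        3.875         3.7385         3.7385
  2        3.875         3.6069         7.2138
  3        3.875         3.4799        10.4396
  4      103.875        89.9982       359.9928
  Σ                    100.8235       381.3847
P = 100.8235; Macaulay duration = 381.3847 / 100.8235 = 3.78270 half-year periods = 1.89135 years.
Modified duration = D_Mac / (1 + y) = 1.89135 / 1.0365 = 1.82475 years.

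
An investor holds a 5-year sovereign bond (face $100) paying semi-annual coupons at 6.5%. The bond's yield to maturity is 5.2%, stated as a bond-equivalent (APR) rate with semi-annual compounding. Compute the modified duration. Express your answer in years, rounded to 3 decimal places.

Periodic yield y = 0.026. First find Macaulay duration:
  t   CF        PV=CF/(1+0.026)^t    t·PV
  1         3.25         3.1676         3.1676
  2         3.25         3.0874         6.1747
  3         3.25         3.0091         9.0274
  4         3.25         2.9329        11.7315
  5         3.25         2.8586        14.2928
  6         3.25         2.7861        16.7167
  7         3.25         2.7155        19.0086
  8         3.25         2.6467        21.1736
  9         3.25         2.5796        23.2167
  10      103.25        79.8760       798.7603
  Σ                    105.6596       923.2699
P = 105.6596; Macaulay duration = 923.2699 / 105.6596 = 8.73816 half-year periods = 4.36908 years.
Modified duration = D_Mac / (1 + y) = 4.36908 / 1.026 = 4.25836 years.

4.258 years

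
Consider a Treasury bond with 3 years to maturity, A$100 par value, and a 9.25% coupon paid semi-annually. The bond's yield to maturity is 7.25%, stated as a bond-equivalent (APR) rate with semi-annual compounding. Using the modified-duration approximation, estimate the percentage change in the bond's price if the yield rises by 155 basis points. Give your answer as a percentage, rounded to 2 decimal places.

Periodic yield y = 0.03625. Modified duration first:
  t   CF        PV=CF/(1+0.03625)^t    t·PV
  1        4.625         4.4632         4.4632
  2        4.625         4.3071         8.6142
  3        4.625         4.1564        12.4692
  4        4.625         4.0110        16.0440
  5        4.625         3.8707        19.3535
  6      104.625        84.4983       506.9901
  Σ                    105.3067       567.9342
P = 105.3067; D_Mac = 5.39314 half-year periods = 2.69657 yrs; D_mod = 2.69657/(1+0.03625) = 2.60224 yrs.
ΔP/P ≈ -D_mod · Δy = -2.60224 × (+0.0155) = -0.040335 = -4.0335%.

-4.03%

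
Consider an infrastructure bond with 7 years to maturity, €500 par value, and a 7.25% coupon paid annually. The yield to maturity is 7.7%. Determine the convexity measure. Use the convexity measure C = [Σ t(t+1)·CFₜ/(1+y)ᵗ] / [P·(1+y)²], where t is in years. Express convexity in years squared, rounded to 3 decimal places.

36.619

With y = 0.077:
  t   CF        PV=CF/(1+0.077)^t    t·PV        t(t+1)·PV
  1        36.25        33.6583        33.6583          67.3166
  2        36.25        31.2519        62.5038         187.5115
  3        36.25        29.0176        87.0527         348.2107
  4        36.25        26.9430       107.7718         538.8591
  5        36.25        25.0167       125.0833         750.5001
  6        36.25        23.2281       139.3686         975.5804
  7       536.25       319.0490     2,233.3430      17,866.7438
  Σ                    488.1645     2,788.7816      20,734.7222
P = 488.1645.
Convexity = Σ t(t+1)·PV / [P·(1+y)²] = 20,734.7222 / (488.1645 × 1.159929) = 36.61851.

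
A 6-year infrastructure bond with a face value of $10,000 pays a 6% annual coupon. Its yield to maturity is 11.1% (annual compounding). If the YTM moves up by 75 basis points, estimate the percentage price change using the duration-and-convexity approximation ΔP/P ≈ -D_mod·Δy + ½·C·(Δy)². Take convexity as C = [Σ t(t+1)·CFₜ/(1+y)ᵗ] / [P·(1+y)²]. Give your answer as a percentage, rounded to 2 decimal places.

-3.36%

With y = 0.111:
  t   CF        PV=CF/(1+0.111)^t    t·PV        t(t+1)·PV
  1       600.00       540.0540       540.0540       1,080.1080
  2       600.00       486.0972       972.1944       2,916.5833
  3       600.00       437.5312     1,312.5937       5,250.3750
  4       600.00       393.8175     1,575.2700       7,876.3501
  5       600.00       354.4712     1,772.3560      10,634.1360
  6    10,600.00     5,636.6557    33,819.9345     236,739.5414
  Σ                  7,848.6269    39,992.4027     264,497.0937
P = 7,848.6269; D_Mac = 5.09546 yrs; D_mod = 4.58638 yrs; C = 27.30229.
Duration effect: -4.58638 × (+0.0075) = -0.034398
Convexity effect: 0.5 × 27.30229 × (0.0075)² = +0.0007679
ΔP/P ≈ -0.034398 + 0.0007679 = -0.033630 = -3.3630%.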